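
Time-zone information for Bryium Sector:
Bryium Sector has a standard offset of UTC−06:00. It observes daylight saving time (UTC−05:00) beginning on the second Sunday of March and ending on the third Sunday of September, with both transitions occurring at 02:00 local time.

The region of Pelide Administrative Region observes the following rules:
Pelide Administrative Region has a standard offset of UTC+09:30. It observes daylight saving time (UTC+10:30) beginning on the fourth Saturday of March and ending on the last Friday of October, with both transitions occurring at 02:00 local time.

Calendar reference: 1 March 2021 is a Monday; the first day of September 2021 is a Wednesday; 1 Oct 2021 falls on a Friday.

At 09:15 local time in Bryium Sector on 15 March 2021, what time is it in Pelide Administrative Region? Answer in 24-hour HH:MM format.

23:45

1 March 2021 is a Monday, so the first Sunday is March 7 and the second is March 14.
1 September 2021 is a Wednesday, so the first Sunday is September 5 and the third is September 19.
15 March 2021 lies within the daylight-saving period (14 March – 19 September), so Bryium Sector is on daylight time, UTC−05:00.
09:15 Bryium Sector + 5h = 14:15 UTC.
1 March 2021 is a Monday, so the first Saturday is March 6 and the fourth is March 27.
1 October 2021 is a Friday, so Fridays fall on 1, 8, 15, 22, 29; the last is October 29.
At the standard offset (UTC+09:30), 14:15 UTC + 9h30m = 23:45 Pelide Administrative Region standard time.
Daylight saving runs 27 March – 29 October; the standard-time date in Pelide Administrative Region, 15 March 2021, is outside that window, so Pelide Administrative Region is on standard time at UTC+09:30.
14:15 UTC + 9h30m = 23:45 Pelide Administrative Region.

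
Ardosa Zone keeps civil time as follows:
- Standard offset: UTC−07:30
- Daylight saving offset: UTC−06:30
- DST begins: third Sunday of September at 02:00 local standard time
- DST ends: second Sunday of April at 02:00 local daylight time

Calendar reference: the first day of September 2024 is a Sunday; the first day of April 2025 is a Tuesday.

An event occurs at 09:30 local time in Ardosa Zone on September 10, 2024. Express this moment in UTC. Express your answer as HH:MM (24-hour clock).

1 September 2024 is a Sunday, so the first Sunday is September 1 and the third is September 15.
1 April 2025 is a Tuesday, so the first Sunday is April 6 and the second is April 13.
September 10, 2024 does not fall between 15 September 2024 and 13 April 2025, so daylight saving is not in effect and Ardosa Zone is at UTC−07:30.
09:30 local + 7h30m = 17:00 UTC.

17:00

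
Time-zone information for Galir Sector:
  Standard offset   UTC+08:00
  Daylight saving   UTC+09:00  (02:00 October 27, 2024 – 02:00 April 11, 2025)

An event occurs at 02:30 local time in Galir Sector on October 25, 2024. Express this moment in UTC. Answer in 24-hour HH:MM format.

Daylight saving runs 27 October 2024 – 11 April 2025; October 25, 2024 is outside that window, so Galir Sector is on standard time at UTC+08:00.
02:30 local − 8h = 18:30 UTC (rolling into the previous day, 24 October 2024).

18:30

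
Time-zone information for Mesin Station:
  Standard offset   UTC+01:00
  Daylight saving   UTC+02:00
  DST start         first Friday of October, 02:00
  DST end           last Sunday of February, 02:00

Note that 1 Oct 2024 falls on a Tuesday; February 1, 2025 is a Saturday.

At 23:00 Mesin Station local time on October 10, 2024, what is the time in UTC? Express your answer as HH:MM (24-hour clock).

1 October 2024 is a Tuesday, so the first Friday is October 4.
1 February 2025 is a Saturday, so Sundays fall on 2, 9, 16, 23; the last is February 23.
October 10, 2024 lies within the daylight-saving period (4 October 2024 – 23 February 2025), so Mesin Station is on daylight time, UTC+02:00.
23:00 local − 2h = 21:00 UTC.

21:00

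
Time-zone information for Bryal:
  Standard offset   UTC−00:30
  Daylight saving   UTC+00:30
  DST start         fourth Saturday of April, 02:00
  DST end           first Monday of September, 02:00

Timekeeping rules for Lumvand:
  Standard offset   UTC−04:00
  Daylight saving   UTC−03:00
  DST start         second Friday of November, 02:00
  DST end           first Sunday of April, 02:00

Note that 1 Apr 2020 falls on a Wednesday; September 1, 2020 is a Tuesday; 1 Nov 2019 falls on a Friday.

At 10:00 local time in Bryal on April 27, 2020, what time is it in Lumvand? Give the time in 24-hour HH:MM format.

05:30

1 April 2020 is a Wednesday, so the first Saturday is April 4 and the fourth is April 25.
1 September 2020 is a Tuesday, so the first Monday is September 7.
April 27, 2020 falls between 25 April and 7 September, so daylight saving is in effect and Bryal is at UTC+00:30.
10:00 Bryal − 0h30m = 09:30 UTC.
1 November 2019 is a Friday, so the first Friday is November 1 and the second is November 8.
1 April 2020 is a Wednesday, so the first Sunday is April 5.
At the standard offset (UTC−04:00), 09:30 UTC − 4h = 05:30 Lumvand standard time.
Daylight saving runs 8 November 2019 – 5 April 2020; the standard-time date in Lumvand, April 27, 2020, is outside that window, so Lumvand is on standard time at UTC−04:00.
09:30 UTC − 4h = 05:30 Lumvand.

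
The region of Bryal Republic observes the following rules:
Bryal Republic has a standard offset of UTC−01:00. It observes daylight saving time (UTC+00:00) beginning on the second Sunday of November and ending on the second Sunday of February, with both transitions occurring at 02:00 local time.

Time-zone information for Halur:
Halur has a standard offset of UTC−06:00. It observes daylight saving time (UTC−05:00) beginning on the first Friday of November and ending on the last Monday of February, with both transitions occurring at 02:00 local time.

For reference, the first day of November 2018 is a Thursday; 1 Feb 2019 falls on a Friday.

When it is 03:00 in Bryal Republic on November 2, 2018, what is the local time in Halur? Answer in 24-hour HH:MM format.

1 November 2018 is a Thursday, so the first Sunday is November 4 and the second is November 11.
1 February 2019 is a Friday, so the first Sunday is February 3 and the second is February 10.
November 2, 2018 is outside the daylight-saving period (11 November 2018 – 10 February 2019), so Bryal Republic is on standard time, UTC−01:00.
03:00 Bryal Republic + 1h = 04:00 UTC.
1 November 2018 is a Thursday, so the first Friday is November 2.
1 February 2019 is a Friday, so Mondays fall on 4, 11, 18, 25; the last is February 25.
At the standard offset (UTC−06:00), 04:00 UTC − 6h = 22:00 Halur standard time (rolling into the previous day, 1 November 2018).
The standard-time date in Halur, November 1, 2018, does not fall between 2 November 2018 and 25 February 2019, so daylight saving is not in effect and Halur is at UTC−06:00.
04:00 UTC − 6h = 22:00 Halur (rolling into the previous day, 1 November 2018).

22:00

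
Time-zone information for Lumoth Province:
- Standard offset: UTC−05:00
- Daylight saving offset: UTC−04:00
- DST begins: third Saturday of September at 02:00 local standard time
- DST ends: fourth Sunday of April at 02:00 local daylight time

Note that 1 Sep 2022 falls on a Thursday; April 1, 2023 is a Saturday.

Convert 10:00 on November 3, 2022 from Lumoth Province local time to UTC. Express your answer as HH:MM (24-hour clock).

1 September 2022 is a Thursday, so the first Saturday is September 3 and the third is September 17.
1 April 2023 is a Saturday, so the first Sunday is April 2 and the fourth is April 23.
Daylight saving runs 17 September 2022 – 23 April 2023; November 3, 2022 is inside that window, so Lumoth Province is at UTC−04:00.
10:00 local + 4h = 14:00 UTC.

14:00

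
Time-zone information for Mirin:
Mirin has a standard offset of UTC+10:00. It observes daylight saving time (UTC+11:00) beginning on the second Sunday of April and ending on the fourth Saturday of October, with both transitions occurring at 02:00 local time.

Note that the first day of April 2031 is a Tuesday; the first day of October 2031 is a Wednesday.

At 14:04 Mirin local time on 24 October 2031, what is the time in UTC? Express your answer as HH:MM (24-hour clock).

03:04

1 April 2031 is a Tuesday, so the first Sunday is April 6 and the second is April 13.
1 October 2031 is a Wednesday, so the first Saturday is October 4 and the fourth is October 25.
Daylight saving runs 13 April – 25 October; 24 October 2031 is inside that window, so Mirin is at UTC+11:00.
14:04 local − 11h = 03:04 UTC.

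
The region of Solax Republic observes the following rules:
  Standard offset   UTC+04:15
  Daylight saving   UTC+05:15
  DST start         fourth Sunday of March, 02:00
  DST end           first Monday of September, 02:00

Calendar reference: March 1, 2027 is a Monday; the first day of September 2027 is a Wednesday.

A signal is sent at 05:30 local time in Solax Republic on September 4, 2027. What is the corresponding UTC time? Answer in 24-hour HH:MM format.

1 March 2027 is a Monday, so the first Sunday is March 7 and the fourth is March 28.
1 September 2027 is a Wednesday, so the first Monday is September 6.
September 4, 2027 falls between 28 March and 6 September, so daylight saving is in effect and Solax Republic is at UTC+05:15.
05:30 local − 5h15m = 00:15 UTC.

00:15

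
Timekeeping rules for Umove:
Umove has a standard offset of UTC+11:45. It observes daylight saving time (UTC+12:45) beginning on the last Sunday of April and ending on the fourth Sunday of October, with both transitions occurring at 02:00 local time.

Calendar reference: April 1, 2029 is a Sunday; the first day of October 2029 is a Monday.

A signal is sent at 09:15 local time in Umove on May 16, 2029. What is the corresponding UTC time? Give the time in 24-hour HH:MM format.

20:30

1 April 2029 is a Sunday, so Sundays fall on 1, 8, 15, 22, 29; the last is April 29.
1 October 2029 is a Monday, so the first Sunday is October 7 and the fourth is October 28.
May 16, 2029 falls between 29 April and 28 October, so daylight saving is in effect and Umove is at UTC+12:45.
09:15 local − 12h45m = 20:30 UTC (rolling into the previous day, 15 May 2029).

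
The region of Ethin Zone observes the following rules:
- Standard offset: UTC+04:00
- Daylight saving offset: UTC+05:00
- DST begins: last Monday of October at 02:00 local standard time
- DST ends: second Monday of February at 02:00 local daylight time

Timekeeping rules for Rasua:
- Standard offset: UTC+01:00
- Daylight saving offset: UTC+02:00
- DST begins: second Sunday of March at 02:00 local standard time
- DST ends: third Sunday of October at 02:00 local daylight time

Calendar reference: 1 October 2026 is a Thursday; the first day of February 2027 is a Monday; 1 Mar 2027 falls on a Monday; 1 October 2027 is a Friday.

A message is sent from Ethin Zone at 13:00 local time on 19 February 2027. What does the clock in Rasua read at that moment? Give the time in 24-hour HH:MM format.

10:00

1 October 2026 is a Thursday, so Mondays fall on 5, 12, 19, 26; the last is October 26.
1 February 2027 is a Monday, so the first Monday is February 1 and the second is February 8.
19 February 2027 is outside the daylight-saving period (26 October 2026 – 8 February 2027), so Ethin Zone is on standard time, UTC+04:00.
13:00 Ethin Zone − 4h = 09:00 UTC.
1 March 2027 is a Monday, so the first Sunday is March 7 and the second is March 14.
1 October 2027 is a Friday, so the first Sunday is October 3 and the third is October 17.
At the standard offset (UTC+01:00), 09:00 UTC + 1h = 10:00 Rasua standard time.
The standard-time date in Rasua, 19 February 2027, does not fall between 14 March and 17 October, so daylight saving is not in effect and Rasua is at UTC+01:00.
09:00 UTC + 1h = 10:00 Rasua.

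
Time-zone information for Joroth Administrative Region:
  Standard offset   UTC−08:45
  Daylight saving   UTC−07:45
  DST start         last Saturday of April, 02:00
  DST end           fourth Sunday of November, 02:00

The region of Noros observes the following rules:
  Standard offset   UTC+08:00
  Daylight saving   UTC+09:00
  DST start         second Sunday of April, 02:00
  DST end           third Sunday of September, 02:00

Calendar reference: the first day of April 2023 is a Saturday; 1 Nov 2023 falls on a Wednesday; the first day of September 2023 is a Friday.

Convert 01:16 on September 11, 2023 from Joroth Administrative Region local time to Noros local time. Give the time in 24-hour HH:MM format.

18:01

1 April 2023 is a Saturday, so Saturdays fall on 1, 8, 15, 22, 29; the last is April 29.
1 November 2023 is a Wednesday, so the first Sunday is November 5 and the fourth is November 26.
Daylight saving runs 29 April – 26 November; September 11, 2023 is inside that window, so Joroth Administrative Region is at UTC−07:45.
01:16 Joroth Administrative Region + 7h45m = 09:01 UTC.
1 April 2023 is a Saturday, so the first Sunday is April 2 and the second is April 9.
1 September 2023 is a Friday, so the first Sunday is September 3 and the third is September 17.
At the standard offset (UTC+08:00), 09:01 UTC + 8h = 17:01 Noros standard time.
The standard-time date in Noros, September 11, 2023, falls between 9 April and 17 September, so daylight saving is in effect and Noros is at UTC+09:00.
09:01 UTC + 9h = 18:01 Noros.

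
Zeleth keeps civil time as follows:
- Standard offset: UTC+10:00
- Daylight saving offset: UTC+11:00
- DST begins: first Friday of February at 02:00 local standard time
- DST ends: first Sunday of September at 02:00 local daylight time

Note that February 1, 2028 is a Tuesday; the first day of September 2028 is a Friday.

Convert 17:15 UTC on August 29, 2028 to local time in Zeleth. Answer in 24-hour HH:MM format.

04:15

1 February 2028 is a Tuesday, so the first Friday is February 4.
1 September 2028 is a Friday, so the first Sunday is September 3.
At the standard offset (UTC+10:00), 17:15 UTC + 10h = 03:15 Zeleth standard time (rolling into the next day, 30 August 2028).
The standard-time date in Zeleth, August 30, 2028, falls between 4 February and 3 September, so daylight saving is in effect and Zeleth is at UTC+11:00.
17:15 UTC + 11h = 04:15 local (rolling into the next day, 30 August 2028).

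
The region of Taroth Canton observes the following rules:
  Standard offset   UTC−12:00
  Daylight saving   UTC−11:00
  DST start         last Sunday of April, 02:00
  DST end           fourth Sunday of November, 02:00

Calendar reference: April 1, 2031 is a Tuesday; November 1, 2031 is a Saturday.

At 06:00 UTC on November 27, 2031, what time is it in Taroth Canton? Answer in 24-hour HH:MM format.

1 April 2031 is a Tuesday, so Sundays fall on 6, 13, 20, 27; the last is April 27.
1 November 2031 is a Saturday, so the first Sunday is November 2 and the fourth is November 23.
At the standard offset (UTC−12:00), 06:00 UTC − 12h = 18:00 Taroth Canton standard time (rolling into the previous day, 26 November 2031).
The standard-time date in Taroth Canton, November 26, 2031, does not fall between 27 April and 23 November, so daylight saving is not in effect and Taroth Canton is at UTC−12:00.
06:00 UTC − 12h = 18:00 local (rolling into the previous day, 26 November 2031).

18:00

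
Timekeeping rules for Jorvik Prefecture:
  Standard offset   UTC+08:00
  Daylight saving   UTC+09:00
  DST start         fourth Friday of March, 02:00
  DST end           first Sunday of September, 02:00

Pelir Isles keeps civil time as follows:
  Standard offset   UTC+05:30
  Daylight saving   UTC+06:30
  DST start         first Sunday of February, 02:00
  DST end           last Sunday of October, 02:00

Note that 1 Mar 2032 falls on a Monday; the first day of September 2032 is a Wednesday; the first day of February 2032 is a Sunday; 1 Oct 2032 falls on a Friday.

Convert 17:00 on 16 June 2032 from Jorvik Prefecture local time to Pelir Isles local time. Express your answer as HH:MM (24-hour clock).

14:30

1 March 2032 is a Monday, so the first Friday is March 5 and the fourth is March 26.
1 September 2032 is a Wednesday, so the first Sunday is September 5.
Daylight saving runs 26 March – 5 September; 16 June 2032 is inside that window, so Jorvik Prefecture is at UTC+09:00.
17:00 Jorvik Prefecture − 9h = 08:00 UTC.
1 February 2032 is a Sunday, so the first Sunday is February 1.
1 October 2032 is a Friday, so Sundays fall on 3, 10, 17, 24, 31; the last is October 31.
At the standard offset (UTC+05:30), 08:00 UTC + 5h30m = 13:30 Pelir Isles standard time.
The standard-time date in Pelir Isles, 16 June 2032, falls between 1 February and 31 October, so daylight saving is in effect and Pelir Isles is at UTC+06:30.
08:00 UTC + 6h30m = 14:30 Pelir Isles.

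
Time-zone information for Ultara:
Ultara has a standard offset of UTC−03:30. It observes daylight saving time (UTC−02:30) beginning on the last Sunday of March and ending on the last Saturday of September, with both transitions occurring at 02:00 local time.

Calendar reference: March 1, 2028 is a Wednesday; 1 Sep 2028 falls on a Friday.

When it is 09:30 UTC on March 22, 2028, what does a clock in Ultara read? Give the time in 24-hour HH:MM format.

06:00

1 March 2028 is a Wednesday, so Sundays fall on 5, 12, 19, 26; the last is March 26.
1 September 2028 is a Friday, so Saturdays fall on 2, 9, 16, 23, 30; the last is September 30.
At the standard offset (UTC−03:30), 09:30 UTC − 3h30m = 06:00 Ultara standard time.
The standard-time date in Ultara, March 22, 2028, does not fall between 26 March and 30 September, so daylight saving is not in effect and Ultara is at UTC−03:30.
09:30 UTC − 3h30m = 06:00 local.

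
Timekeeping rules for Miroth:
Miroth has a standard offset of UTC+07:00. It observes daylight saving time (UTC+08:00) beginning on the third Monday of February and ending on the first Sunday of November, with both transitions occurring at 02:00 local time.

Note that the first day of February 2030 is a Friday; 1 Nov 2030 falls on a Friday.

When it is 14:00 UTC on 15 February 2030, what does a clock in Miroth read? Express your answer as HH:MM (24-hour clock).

1 February 2030 is a Friday, so the first Monday is February 4 and the third is February 18.
1 November 2030 is a Friday, so the first Sunday is November 3.
At the standard offset (UTC+07:00), 14:00 UTC + 7h = 21:00 Miroth standard time.
The standard-time date in Miroth, 15 February 2030, does not fall between 18 February and 3 November, so daylight saving is not in effect and Miroth is at UTC+07:00.
14:00 UTC + 7h = 21:00 local.

21:00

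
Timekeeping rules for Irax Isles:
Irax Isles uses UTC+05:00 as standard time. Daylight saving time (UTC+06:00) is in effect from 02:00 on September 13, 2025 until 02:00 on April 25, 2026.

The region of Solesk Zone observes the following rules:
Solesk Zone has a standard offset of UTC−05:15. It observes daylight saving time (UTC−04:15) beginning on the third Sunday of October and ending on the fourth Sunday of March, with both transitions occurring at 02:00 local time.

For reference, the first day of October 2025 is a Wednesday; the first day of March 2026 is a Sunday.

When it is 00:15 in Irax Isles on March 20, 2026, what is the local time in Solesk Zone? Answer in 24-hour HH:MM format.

14:00

March 20, 2026 lies within the daylight-saving period (13 September 2025 – 25 April 2026), so Irax Isles is on daylight time, UTC+06:00.
00:15 Irax Isles − 6h = 18:15 UTC (rolling into the previous day, 19 March 2026).
1 October 2025 is a Wednesday, so the first Sunday is October 5 and the third is October 19.
1 March 2026 is a Sunday, so the first Sunday is March 1 and the fourth is March 22.
At the standard offset (UTC−05:15), 18:15 UTC − 5h15m = 13:00 Solesk Zone standard time.
The standard-time date in Solesk Zone, March 19, 2026, falls between 19 October 2025 and 22 March 2026, so daylight saving is in effect and Solesk Zone is at UTC−04:15.
18:15 UTC − 4h15m = 14:00 Solesk Zone.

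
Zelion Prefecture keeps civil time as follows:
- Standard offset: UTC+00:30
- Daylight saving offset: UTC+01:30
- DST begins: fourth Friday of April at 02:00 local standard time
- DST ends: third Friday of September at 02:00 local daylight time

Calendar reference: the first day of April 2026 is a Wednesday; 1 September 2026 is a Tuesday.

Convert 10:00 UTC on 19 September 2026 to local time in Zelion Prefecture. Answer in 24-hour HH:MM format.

1 April 2026 is a Wednesday, so the first Friday is April 3 and the fourth is April 24.
1 September 2026 is a Tuesday, so the first Friday is September 4 and the third is September 18.
At the standard offset (UTC+00:30), 10:00 UTC + 0h30m = 10:30 Zelion Prefecture standard time.
The standard-time date in Zelion Prefecture, 19 September 2026, does not fall between 24 April and 18 September, so daylight saving is not in effect and Zelion Prefecture is at UTC+00:30.
10:00 UTC + 0h30m = 10:30 local.

10:30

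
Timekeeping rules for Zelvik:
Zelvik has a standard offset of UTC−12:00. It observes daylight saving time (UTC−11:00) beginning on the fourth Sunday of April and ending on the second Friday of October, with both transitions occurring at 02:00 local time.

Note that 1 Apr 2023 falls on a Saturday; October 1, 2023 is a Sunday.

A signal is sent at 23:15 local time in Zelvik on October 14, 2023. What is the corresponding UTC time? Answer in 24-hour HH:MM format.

11:15

1 April 2023 is a Saturday, so the first Sunday is April 2 and the fourth is April 23.
1 October 2023 is a Sunday, so the first Friday is October 6 and the second is October 13.
October 14, 2023 does not fall between 23 April and 13 October, so daylight saving is not in effect and Zelvik is at UTC−12:00.
23:15 local + 12h = 11:15 UTC (rolling into the next day, 15 October 2023).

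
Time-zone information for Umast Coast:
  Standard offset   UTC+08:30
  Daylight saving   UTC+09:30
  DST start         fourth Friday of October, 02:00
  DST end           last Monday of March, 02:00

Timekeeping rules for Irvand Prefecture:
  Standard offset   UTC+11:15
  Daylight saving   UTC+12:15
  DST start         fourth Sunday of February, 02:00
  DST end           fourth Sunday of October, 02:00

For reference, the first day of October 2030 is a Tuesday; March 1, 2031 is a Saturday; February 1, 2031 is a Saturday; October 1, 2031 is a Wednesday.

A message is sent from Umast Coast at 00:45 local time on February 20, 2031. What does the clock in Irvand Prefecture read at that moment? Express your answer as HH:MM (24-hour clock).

02:30

1 October 2030 is a Tuesday, so the first Friday is October 4 and the fourth is October 25.
1 March 2031 is a Saturday, so Mondays fall on 3, 10, 17, 24, 31; the last is March 31.
Daylight saving runs 25 October 2030 – 31 March 2031; February 20, 2031 is inside that window, so Umast Coast is at UTC+09:30.
00:45 Umast Coast − 9h30m = 15:15 UTC (rolling into the previous day, 19 February 2031).
1 February 2031 is a Saturday, so the first Sunday is February 2 and the fourth is February 23.
1 October 2031 is a Wednesday, so the first Sunday is October 5 and the fourth is October 26.
At the standard offset (UTC+11:15), 15:15 UTC + 11h15m = 02:30 Irvand Prefecture standard time (rolling into the next day, 20 February 2031).
The standard-time date in Irvand Prefecture, February 20, 2031, does not fall between 23 February and 26 October, so daylight saving is not in effect and Irvand Prefecture is at UTC+11:15.
15:15 UTC + 11h15m = 02:30 Irvand Prefecture (rolling into the next day, 20 February 2031).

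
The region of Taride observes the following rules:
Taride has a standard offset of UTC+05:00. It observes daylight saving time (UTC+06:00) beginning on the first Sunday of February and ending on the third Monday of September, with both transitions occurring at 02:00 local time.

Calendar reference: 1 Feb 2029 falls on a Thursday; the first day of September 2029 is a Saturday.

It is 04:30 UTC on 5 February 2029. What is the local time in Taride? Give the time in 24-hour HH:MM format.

10:30

1 February 2029 is a Thursday, so the first Sunday is February 4.
1 September 2029 is a Saturday, so the first Monday is September 3 and the third is September 17.
At the standard offset (UTC+05:00), 04:30 UTC + 5h = 09:30 Taride standard time.
The standard-time date in Taride, 5 February 2029, falls between 4 February and 17 September, so daylight saving is in effect and Taride is at UTC+06:00.
04:30 UTC + 6h = 10:30 local.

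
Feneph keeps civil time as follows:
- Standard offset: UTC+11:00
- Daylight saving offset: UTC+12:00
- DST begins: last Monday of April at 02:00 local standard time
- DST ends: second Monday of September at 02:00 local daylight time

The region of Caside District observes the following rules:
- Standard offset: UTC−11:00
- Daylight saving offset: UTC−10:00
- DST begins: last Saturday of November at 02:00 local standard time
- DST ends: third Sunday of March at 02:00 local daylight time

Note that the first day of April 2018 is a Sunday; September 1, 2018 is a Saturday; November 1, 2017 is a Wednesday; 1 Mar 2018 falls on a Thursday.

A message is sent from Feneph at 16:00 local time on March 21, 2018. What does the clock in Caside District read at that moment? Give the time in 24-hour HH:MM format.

1 April 2018 is a Sunday, so Mondays fall on 2, 9, 16, 23, 30; the last is April 30.
1 September 2018 is a Saturday, so the first Monday is September 3 and the second is September 10.
Daylight saving runs 30 April – 10 September; March 21, 2018 is outside that window, so Feneph is on standard time at UTC+11:00.
16:00 Feneph − 11h = 05:00 UTC.
1 November 2017 is a Wednesday, so Saturdays fall on 4, 11, 18, 25; the last is November 25.
1 March 2018 is a Thursday, so the first Sunday is March 4 and the third is March 18.
At the standard offset (UTC−11:00), 05:00 UTC − 11h = 18:00 Caside District standard time (rolling into the previous day, 20 March 2018).
Daylight saving runs 25 November 2017 – 18 March 2018; the standard-time date in Caside District, March 20, 2018, is outside that window, so Caside District is on standard time at UTC−11:00.
05:00 UTC − 11h = 18:00 Caside District (rolling into the previous day, 20 March 2018).

18:00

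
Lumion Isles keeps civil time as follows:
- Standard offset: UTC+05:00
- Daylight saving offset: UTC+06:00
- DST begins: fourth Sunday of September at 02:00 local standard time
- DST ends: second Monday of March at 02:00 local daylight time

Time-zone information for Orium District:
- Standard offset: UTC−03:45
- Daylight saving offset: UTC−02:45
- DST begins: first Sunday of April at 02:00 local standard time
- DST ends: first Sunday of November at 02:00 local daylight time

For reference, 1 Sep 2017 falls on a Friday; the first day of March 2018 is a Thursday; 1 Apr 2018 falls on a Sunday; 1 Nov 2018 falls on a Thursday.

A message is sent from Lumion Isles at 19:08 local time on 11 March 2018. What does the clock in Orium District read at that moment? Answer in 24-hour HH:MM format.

09:23

1 September 2017 is a Friday, so the first Sunday is September 3 and the fourth is September 24.
1 March 2018 is a Thursday, so the first Monday is March 5 and the second is March 12.
Daylight saving runs 24 September 2017 – 12 March 2018; 11 March 2018 is inside that window, so Lumion Isles is at UTC+06:00.
19:08 Lumion Isles − 6h = 13:08 UTC.
1 April 2018 is a Sunday, so the first Sunday is April 1.
1 November 2018 is a Thursday, so the first Sunday is November 4.
At the standard offset (UTC−03:45), 13:08 UTC − 3h45m = 09:23 Orium District standard time.
The standard-time date in Orium District, 11 March 2018, does not fall between 1 April and 4 November, so daylight saving is not in effect and Orium District is at UTC−03:45.
13:08 UTC − 3h45m = 09:23 Orium District.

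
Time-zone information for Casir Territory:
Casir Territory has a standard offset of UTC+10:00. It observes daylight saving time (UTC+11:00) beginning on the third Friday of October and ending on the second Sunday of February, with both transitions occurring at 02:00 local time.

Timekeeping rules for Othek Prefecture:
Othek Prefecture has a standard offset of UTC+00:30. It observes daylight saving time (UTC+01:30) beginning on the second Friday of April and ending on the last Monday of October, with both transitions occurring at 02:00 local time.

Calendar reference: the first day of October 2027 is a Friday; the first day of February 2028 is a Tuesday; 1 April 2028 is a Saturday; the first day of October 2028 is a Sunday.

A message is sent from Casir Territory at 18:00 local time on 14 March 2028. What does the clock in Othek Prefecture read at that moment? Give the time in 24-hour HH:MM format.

08:30

1 October 2027 is a Friday, so the first Friday is October 1 and the third is October 15.
1 February 2028 is a Tuesday, so the first Sunday is February 6 and the second is February 13.
Daylight saving runs 15 October 2027 – 13 February 2028; 14 March 2028 is outside that window, so Casir Territory is on standard time at UTC+10:00.
18:00 Casir Territory − 10h = 08:00 UTC.
1 April 2028 is a Saturday, so the first Friday is April 7 and the second is April 14.
1 October 2028 is a Sunday, so Mondays fall on 2, 9, 16, 23, 30; the last is October 30.
At the standard offset (UTC+00:30), 08:00 UTC + 0h30m = 08:30 Othek Prefecture standard time.
The standard-time date in Othek Prefecture, 14 March 2028, is outside the daylight-saving period (14 April – 30 October), so Othek Prefecture is on standard time, UTC+00:30.
08:00 UTC + 0h30m = 08:30 Othek Prefecture.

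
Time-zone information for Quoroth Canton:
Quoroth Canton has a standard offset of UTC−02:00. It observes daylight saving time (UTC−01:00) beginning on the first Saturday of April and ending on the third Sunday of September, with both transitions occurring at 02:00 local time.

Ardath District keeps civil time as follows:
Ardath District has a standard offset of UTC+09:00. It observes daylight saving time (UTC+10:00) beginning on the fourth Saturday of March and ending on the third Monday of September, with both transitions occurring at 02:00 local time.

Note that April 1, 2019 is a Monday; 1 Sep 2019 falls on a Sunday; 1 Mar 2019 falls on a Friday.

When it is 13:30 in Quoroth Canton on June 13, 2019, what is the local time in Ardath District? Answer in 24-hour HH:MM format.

1 April 2019 is a Monday, so the first Saturday is April 6.
1 September 2019 is a Sunday, so the first Sunday is September 1 and the third is September 15.
June 13, 2019 lies within the daylight-saving period (6 April – 15 September), so Quoroth Canton is on daylight time, UTC−01:00.
13:30 Quoroth Canton + 1h = 14:30 UTC.
1 March 2019 is a Friday, so the first Saturday is March 2 and the fourth is March 23.
1 September 2019 is a Sunday, so the first Monday is September 2 and the third is September 16.
At the standard offset (UTC+09:00), 14:30 UTC + 9h = 23:30 Ardath District standard time.
The standard-time date in Ardath District, June 13, 2019, lies within the daylight-saving period (23 March – 16 September), so Ardath District is on daylight time, UTC+10:00.
14:30 UTC + 10h = 00:30 Ardath District (rolling into the next day, 14 June 2019).

00:30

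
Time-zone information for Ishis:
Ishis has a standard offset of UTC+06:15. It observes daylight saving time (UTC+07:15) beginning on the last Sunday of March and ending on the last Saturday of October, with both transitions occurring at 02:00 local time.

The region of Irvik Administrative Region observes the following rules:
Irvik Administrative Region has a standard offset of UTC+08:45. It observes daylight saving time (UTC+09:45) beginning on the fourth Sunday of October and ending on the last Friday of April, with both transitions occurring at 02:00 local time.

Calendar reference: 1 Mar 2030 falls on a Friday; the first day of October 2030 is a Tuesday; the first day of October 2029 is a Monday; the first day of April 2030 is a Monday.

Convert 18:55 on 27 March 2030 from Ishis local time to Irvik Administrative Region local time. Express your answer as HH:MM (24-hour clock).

1 March 2030 is a Friday, so Sundays fall on 3, 10, 17, 24, 31; the last is March 31.
1 October 2030 is a Tuesday, so Saturdays fall on 5, 12, 19, 26; the last is October 26.
Daylight saving runs 31 March – 26 October; 27 March 2030 is outside that window, so Ishis is on standard time at UTC+06:15.
18:55 Ishis − 6h15m = 12:40 UTC.
1 October 2029 is a Monday, so the first Sunday is October 7 and the fourth is October 28.
1 April 2030 is a Monday, so Fridays fall on 5, 12, 19, 26; the last is April 26.
At the standard offset (UTC+08:45), 12:40 UTC + 8h45m = 21:25 Irvik Administrative Region standard time.
Daylight saving runs 28 October 2029 – 26 April 2030; the standard-time date in Irvik Administrative Region, 27 March 2030, is inside that window, so Irvik Administrative Region is at UTC+09:45.
12:40 UTC + 9h45m = 22:25 Irvik Administrative Region.

22:25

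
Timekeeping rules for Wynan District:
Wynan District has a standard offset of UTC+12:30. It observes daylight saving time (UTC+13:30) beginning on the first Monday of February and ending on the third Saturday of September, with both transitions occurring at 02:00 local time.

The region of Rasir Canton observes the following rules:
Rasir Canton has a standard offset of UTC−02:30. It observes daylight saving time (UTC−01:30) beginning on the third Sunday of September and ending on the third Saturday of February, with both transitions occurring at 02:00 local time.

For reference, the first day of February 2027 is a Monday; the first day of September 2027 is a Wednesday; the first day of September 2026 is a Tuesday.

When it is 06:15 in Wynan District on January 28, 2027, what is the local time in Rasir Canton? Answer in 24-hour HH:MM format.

16:15

1 February 2027 is a Monday, so the first Monday is February 1.
1 September 2027 is a Wednesday, so the first Saturday is September 4 and the third is September 18.
Daylight saving runs 1 February – 18 September; January 28, 2027 is outside that window, so Wynan District is on standard time at UTC+12:30.
06:15 Wynan District − 12h30m = 17:45 UTC (rolling into the previous day, 27 January 2027).
1 September 2026 is a Tuesday, so the first Sunday is September 6 and the third is September 20.
1 February 2027 is a Monday, so the first Saturday is February 6 and the third is February 20.
At the standard offset (UTC−02:30), 17:45 UTC − 2h30m = 15:15 Rasir Canton standard time.
The standard-time date in Rasir Canton, January 27, 2027, lies within the daylight-saving period (20 September 2026 – 20 February 2027), so Rasir Canton is on daylight time, UTC−01:30.
17:45 UTC − 1h30m = 16:15 Rasir Canton.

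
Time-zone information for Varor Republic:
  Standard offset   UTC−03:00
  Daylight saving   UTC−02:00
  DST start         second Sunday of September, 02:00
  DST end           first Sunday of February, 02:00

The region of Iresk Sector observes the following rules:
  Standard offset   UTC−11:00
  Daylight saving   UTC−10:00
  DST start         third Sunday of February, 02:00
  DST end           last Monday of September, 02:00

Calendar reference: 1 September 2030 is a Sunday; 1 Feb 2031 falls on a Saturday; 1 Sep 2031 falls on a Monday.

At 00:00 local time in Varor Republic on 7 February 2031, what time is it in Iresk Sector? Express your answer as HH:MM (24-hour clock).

16:00

1 September 2030 is a Sunday, so the first Sunday is September 1 and the second is September 8.
1 February 2031 is a Saturday, so the first Sunday is February 2.
7 February 2031 does not fall between 8 September 2030 and 2 February 2031, so daylight saving is not in effect and Varor Republic is at UTC−03:00.
00:00 Varor Republic + 3h = 03:00 UTC.
1 February 2031 is a Saturday, so the first Sunday is February 2 and the third is February 16.
1 September 2031 is a Monday, so Mondays fall on 1, 8, 15, 22, 29; the last is September 29.
At the standard offset (UTC−11:00), 03:00 UTC − 11h = 16:00 Iresk Sector standard time (rolling into the previous day, 6 February 2031).
The standard-time date in Iresk Sector, 6 February 2031, is outside the daylight-saving period (16 February – 29 September), so Iresk Sector is on standard time, UTC−11:00.
03:00 UTC − 11h = 16:00 Iresk Sector (rolling into the previous day, 6 February 2031).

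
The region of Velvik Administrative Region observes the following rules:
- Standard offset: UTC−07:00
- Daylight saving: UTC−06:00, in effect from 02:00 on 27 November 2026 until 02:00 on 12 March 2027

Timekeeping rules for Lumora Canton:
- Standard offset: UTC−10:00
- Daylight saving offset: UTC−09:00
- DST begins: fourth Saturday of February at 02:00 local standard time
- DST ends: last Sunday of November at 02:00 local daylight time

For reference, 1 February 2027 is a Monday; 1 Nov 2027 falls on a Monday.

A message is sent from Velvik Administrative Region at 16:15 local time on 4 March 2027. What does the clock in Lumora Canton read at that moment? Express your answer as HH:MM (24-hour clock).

4 March 2027 falls between 27 November 2026 and 12 March 2027, so daylight saving is in effect and Velvik Administrative Region is at UTC−06:00.
16:15 Velvik Administrative Region + 6h = 22:15 UTC.
1 February 2027 is a Monday, so the first Saturday is February 6 and the fourth is February 27.
1 November 2027 is a Monday, so Sundays fall on 7, 14, 21, 28; the last is November 28.
At the standard offset (UTC−10:00), 22:15 UTC − 10h = 12:15 Lumora Canton standard time.
Daylight saving runs 27 February – 28 November; the standard-time date in Lumora Canton, 4 March 2027, is inside that window, so Lumora Canton is at UTC−09:00.
22:15 UTC − 9h = 13:15 Lumora Canton.

13:15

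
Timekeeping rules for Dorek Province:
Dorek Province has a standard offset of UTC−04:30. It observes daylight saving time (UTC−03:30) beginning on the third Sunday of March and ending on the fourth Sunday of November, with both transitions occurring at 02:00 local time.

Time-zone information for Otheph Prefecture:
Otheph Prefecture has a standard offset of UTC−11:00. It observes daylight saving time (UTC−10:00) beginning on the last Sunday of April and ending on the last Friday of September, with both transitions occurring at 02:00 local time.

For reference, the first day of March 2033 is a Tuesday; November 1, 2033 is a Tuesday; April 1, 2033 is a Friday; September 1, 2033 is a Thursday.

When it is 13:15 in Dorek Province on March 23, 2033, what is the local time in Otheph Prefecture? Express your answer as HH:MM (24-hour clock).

05:45

1 March 2033 is a Tuesday, so the first Sunday is March 6 and the third is March 20.
1 November 2033 is a Tuesday, so the first Sunday is November 6 and the fourth is November 27.
Daylight saving runs 20 March – 27 November; March 23, 2033 is inside that window, so Dorek Province is at UTC−03:30.
13:15 Dorek Province + 3h30m = 16:45 UTC.
1 April 2033 is a Friday, so Sundays fall on 3, 10, 17, 24; the last is April 24.
1 September 2033 is a Thursday, so Fridays fall on 2, 9, 16, 23, 30; the last is September 30.
At the standard offset (UTC−11:00), 16:45 UTC − 11h = 05:45 Otheph Prefecture standard time.
The standard-time date in Otheph Prefecture, March 23, 2033, is outside the daylight-saving period (24 April – 30 September), so Otheph Prefecture is on standard time, UTC−11:00.
16:45 UTC − 11h = 05:45 Otheph Prefecture.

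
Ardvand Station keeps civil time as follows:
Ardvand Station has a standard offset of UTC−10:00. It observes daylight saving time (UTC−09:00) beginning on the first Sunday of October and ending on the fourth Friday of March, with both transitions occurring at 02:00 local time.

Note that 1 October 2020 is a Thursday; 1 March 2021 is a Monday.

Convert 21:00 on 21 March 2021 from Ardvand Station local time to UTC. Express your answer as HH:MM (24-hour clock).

06:00

1 October 2020 is a Thursday, so the first Sunday is October 4.
1 March 2021 is a Monday, so the first Friday is March 5 and the fourth is March 26.
21 March 2021 lies within the daylight-saving period (4 October 2020 – 26 March 2021), so Ardvand Station is on daylight time, UTC−09:00.
21:00 local + 9h = 06:00 UTC (rolling into the next day, 22 March 2021).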